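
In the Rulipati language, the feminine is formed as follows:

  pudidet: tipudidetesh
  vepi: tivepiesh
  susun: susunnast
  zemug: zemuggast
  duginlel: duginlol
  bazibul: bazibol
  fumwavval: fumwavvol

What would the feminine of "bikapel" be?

bikapol

"bikapel" ends in -l. The stems ending in -l (duginlel → duginlol, fumwavval → fumwavvol, bazibul → bazibol) change the last vowel to 'o'.
So bikapel → bikapol.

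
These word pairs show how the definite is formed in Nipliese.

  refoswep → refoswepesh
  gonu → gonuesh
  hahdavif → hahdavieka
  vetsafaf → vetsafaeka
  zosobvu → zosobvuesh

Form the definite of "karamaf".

vetsafaf and zosobvu both have 3 vowels yet inflect differently (vetsafaeka, zosobvuesh), so the number of vowels is not what conditions the rule; the final letter is.
"karamaf" ends in -f. The stems ending in -f (vetsafaf → vetsafaeka, hahdavif → hahdavieka) drop the final letter and add -eka.
The other pattern: stems ending in -p or -u add -esh.
So karamaf → karamaeka.

karamaeka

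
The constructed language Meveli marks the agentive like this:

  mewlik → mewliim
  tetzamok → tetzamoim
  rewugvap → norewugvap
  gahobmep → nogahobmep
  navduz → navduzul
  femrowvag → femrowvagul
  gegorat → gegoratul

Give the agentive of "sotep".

nosotep

"sotep" ends in -p. The stems ending in -p (rewugvap → norewugvap, gahobmep → nogahobmep) add the prefix no-.
The other patterns: stems ending in -k drop the final letter and add -im; stems ending in -g, -t or -z add -ul.
So sotep → nosotep.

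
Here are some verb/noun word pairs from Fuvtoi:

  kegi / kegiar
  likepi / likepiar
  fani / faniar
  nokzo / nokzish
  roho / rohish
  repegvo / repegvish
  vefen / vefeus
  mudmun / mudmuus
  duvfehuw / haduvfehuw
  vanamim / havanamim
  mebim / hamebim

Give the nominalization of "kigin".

kigius

"kigin" ends in -n. The stems ending in -n (vefen → vefeus, mudmun → mudmuus) drop the final letter and add -us.
So kigin → kigius.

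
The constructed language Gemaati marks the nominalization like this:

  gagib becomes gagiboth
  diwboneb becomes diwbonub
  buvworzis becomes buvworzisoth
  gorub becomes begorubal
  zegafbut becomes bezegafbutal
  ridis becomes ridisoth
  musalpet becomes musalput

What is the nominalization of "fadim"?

fadimoth

"fadim" has last vowel 'i'. The stems whose last vowel is 'i' (gagib → gagiboth, ridis → ridisoth, buvworzis → buvworzisoth) add -oth.
The other patterns: stems whose last vowel is 'u' add be- … -al around the stem; stems whose last vowel is 'e' change the last vowel to 'u'.
So fadim → fadimoth.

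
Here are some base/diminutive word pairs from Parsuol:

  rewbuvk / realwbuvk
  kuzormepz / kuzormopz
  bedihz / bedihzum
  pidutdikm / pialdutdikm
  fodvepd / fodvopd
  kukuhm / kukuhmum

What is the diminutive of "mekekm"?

bedihz and kuzormepz both end in -z yet inflect differently (bedihzum, kuzormopz), so the final letter is not what conditions the rule; the second-to-last letter is.
"mekekm" has second-to-last letter 'k'. The one such stem in the data (pidutdikm → pialdutdikm) inserts -al- after the first vowel (as does rewbuvk), so the same rule applies.
The other patterns: stems whose second-to-last letter is 'h' add -um; stems whose second-to-last letter is 'p' change the last vowel to 'o'.
So mekekm → mealkekm.

mealkekm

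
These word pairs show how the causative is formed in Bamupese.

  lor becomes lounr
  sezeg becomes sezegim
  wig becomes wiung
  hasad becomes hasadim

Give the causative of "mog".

sezeg and wig both end in -g yet inflect differently (sezegim, wiung), so the final letter is not what conditions the rule; the number of vowels is.
"mog" has 1 vowel. The stems with 1 vowel (wig → wiung, lor → lounr) insert -un- after the first vowel.
So mog → moung.

moung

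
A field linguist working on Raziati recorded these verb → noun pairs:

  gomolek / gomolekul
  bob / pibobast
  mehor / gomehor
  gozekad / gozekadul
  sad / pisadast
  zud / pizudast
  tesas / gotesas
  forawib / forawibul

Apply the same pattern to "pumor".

"pumor" has 2 vowels. The stems with 2 vowels (tesas → gotesas, mehor → gomehor) add the prefix go-.
The other patterns: stems with 1 vowel add pi- … -ast around the stem; stems with 3 vowels add -ul.
So pumor → gopumor.

gopumor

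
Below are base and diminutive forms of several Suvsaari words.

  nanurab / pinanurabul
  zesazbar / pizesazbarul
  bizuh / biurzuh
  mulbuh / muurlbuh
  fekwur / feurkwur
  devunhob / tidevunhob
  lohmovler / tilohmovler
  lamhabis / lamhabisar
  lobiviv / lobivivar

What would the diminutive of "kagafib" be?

kagafibar

zesazbar and fekwur both end in -r yet inflect differently (pizesazbarul, feurkwur), so the final letter is not what conditions the rule; the last vowel is.
"kagafib" has last vowel 'i'. The stems whose last vowel is 'i' (lamhabis → lamhabisar, lobiviv → lobivivar) add -ar.
The other patterns: stems whose last vowel is 'a' add pi- … -ul around the stem; stems whose last vowel is 'u' insert -ur- after the first vowel; stems whose last vowel is 'e' or 'o' add the prefix ti-.
So kagafib → kagafibar.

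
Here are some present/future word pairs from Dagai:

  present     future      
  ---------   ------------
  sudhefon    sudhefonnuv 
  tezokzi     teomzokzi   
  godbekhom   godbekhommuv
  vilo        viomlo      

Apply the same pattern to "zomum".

zomummuv

"zomum" ends in a consonant. The stems ending in a consonant (sudhefon → sudhefonnuv, godbekhom → godbekhommuv) double the final consonant and add -uv.
So zomum → zomummuv.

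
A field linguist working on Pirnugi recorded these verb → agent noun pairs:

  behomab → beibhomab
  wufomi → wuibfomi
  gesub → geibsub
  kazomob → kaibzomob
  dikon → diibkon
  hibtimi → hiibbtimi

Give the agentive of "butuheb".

buibtuheb

Every pair shown (behomab → beibhomab, wufomi → wuibfomi, gesub → geibsub, …) follows the same rule: insert -ib- after the first vowel.
So butuheb → buibtuheb.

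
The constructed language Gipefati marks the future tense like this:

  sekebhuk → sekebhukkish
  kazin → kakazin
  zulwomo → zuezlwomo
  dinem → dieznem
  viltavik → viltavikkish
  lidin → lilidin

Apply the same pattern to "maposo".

maezposo

lidin and viltavik both have last vowel 'i' yet inflect differently (lilidin, viltavikkish), so the last vowel is not what conditions the rule; the final letter is.
"maposo" ends in -o. The one such stem in the data (zulwomo → zuezlwomo) inserts -ez- after the first vowel (as does dinem), so the same rule applies.
So maposo → maezposo.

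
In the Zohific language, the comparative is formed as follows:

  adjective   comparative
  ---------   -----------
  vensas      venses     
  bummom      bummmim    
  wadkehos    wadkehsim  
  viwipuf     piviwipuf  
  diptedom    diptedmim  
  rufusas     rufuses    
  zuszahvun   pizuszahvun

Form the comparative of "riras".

rires

"riras" has last vowel 'a'. The stems whose last vowel is 'a' (rufusas → rufuses, vensas → venses) change the last vowel to 'e'.
The other patterns: stems whose last vowel is 'o' delete the last vowel and add -im; stems whose last vowel is 'u' add the prefix pi-.
So riras → rires.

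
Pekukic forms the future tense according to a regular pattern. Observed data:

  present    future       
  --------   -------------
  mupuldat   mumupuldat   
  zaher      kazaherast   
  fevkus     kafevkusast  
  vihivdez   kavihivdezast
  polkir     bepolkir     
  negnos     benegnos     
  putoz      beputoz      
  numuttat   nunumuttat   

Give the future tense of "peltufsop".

bepeltufsop

fevkus and negnos both end in -s yet inflect differently (kafevkusast, benegnos), so the final letter is not what conditions the rule; the last vowel is.
"peltufsop" has last vowel 'o'. The stems whose last vowel is 'o' (negnos → benegnos, putoz → beputoz) add the prefix be-.
So peltufsop → bepeltufsop.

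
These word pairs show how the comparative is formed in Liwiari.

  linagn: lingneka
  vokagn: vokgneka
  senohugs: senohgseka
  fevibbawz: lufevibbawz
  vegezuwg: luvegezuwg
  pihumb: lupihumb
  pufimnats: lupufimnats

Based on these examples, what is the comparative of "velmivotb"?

luvelmivotb

"velmivotb" has second-to-last letter 't'. The one such stem in the data (pufimnats → lupufimnats) adds the prefix lu-, so the same rule applies.
So velmivotb → luvelmivotb.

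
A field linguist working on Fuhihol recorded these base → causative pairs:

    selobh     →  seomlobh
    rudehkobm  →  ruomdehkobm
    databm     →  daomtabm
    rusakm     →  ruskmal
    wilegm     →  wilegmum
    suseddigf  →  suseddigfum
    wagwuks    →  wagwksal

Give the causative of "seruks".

serksal

rudehkobm and wilegm both end in -m yet inflect differently (ruomdehkobm, wilegmum), so the final letter is not what conditions the rule; the second-to-last letter is.
"seruks" has second-to-last letter 'k'. The stems whose second-to-last letter is 'k' (wagwuks → wagwksal, rusakm → ruskmal) delete the last vowel and add -al.
So seruks → serksal.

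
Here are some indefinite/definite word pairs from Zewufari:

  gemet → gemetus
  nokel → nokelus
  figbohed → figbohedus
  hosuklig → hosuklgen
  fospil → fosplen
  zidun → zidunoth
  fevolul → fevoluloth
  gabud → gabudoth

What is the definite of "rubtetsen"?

"rubtetsen" has last vowel 'e'. The stems whose last vowel is 'e' (gemet → gemetus, nokel → nokelus, figbohed → figbohedus) add -us.
The other patterns: stems whose last vowel is 'i' delete the last vowel and add -en; stems whose last vowel is 'u' add -oth.
So rubtetsen → rubtetsenus.

rubtetsenus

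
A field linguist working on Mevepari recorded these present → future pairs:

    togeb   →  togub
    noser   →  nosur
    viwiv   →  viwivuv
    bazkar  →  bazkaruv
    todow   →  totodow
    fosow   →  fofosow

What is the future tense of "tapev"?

tapuv

noser and bazkar both end in -r yet inflect differently (nosur, bazkaruv), so the final letter is not what conditions the rule; the last vowel is.
"tapev" has last vowel 'e'. The stems whose last vowel is 'e' (togeb → togub, noser → nosur) change the last vowel to 'u'.
So tapev → tapuv.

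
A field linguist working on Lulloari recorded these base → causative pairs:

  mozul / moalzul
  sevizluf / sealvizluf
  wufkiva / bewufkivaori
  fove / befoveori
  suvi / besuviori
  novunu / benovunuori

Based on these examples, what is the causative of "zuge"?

bezugeori

mozul and novunu both have last vowel 'u' yet inflect differently (moalzul, benovunuori), so the last vowel is not what conditions the rule; whether the stem ends in a vowel or a consonant is.
"zuge" ends in a vowel. The stems ending in a vowel (wufkiva → bewufkivaori, fove → befoveori, suvi → besuviori) add be- … -ori around the stem.
The other pattern: stems ending in a consonant insert -al- after the first vowel.
So zuge → bezugeori.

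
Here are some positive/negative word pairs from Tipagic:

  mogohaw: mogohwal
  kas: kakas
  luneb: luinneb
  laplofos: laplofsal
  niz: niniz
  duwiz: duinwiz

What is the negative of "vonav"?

niz and duwiz both end in -z yet inflect differently (niniz, duinwiz), so the final letter is not what conditions the rule; the number of vowels is.
"vonav" has 2 vowels. The stems with 2 vowels (luneb → luinneb, duwiz → duinwiz) insert -in- after the first vowel.
The other patterns: stems with 1 vowel repeat the first consonant+vowel as a prefix; stems with 3 vowels delete the last vowel and add -al.
So vonav → voinnav.

voinnav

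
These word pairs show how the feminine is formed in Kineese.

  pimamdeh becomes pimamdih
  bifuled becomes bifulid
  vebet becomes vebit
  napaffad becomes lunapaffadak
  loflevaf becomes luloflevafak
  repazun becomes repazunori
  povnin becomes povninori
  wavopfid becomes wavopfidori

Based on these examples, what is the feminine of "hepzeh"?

hepzih

"hepzeh" has last vowel 'e'. The stems whose last vowel is 'e' (pimamdeh → pimamdih, bifuled → bifulid, vebet → vebit) change the last vowel to 'i'.
The other patterns: stems whose last vowel is 'a' add lu- … -ak around the stem; stems whose last vowel is 'i' or 'u' add -ori.
So hepzeh → hepzih.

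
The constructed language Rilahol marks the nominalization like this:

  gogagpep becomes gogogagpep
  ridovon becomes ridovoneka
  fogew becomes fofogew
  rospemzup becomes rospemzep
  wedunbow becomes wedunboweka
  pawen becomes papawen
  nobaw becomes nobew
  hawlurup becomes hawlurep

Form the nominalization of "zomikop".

fogew and nobaw both end in -w yet inflect differently (fofogew, nobew), so the final letter is not what conditions the rule; the last vowel is.
"zomikop" has last vowel 'o'. The stems whose last vowel is 'o' (ridovon → ridovoneka, wedunbow → wedunboweka) add -eka.
So zomikop → zomikopeka.

zomikopeka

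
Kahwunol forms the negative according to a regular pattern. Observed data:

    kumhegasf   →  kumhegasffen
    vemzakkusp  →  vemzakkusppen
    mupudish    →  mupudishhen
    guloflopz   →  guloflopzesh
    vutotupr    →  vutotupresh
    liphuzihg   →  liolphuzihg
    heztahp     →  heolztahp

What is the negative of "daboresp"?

vemzakkusp and heztahp both end in -p yet inflect differently (vemzakkusppen, heolztahp), so the final letter is not what conditions the rule; the second-to-last letter is.
"daboresp" has second-to-last letter 's'. The stems whose second-to-last letter is 's' (kumhegasf → kumhegasffen, vemzakkusp → vemzakkusppen, mupudish → mupudishhen) double the final consonant and add -en.
The other patterns: stems whose second-to-last letter is 'p' add -esh; stems whose second-to-last letter is 'h' insert -ol- after the first vowel.
So daboresp → daboresppen.

daboresppen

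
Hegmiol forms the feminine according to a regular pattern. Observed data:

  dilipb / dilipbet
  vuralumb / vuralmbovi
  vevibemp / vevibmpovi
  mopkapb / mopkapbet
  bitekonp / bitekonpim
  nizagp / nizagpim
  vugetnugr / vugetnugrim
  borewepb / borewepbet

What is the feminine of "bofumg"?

mopkapb and vuralumb both end in -b yet inflect differently (mopkapbet, vuralmbovi), so the final letter is not what conditions the rule; the second-to-last letter is.
"bofumg" has second-to-last letter 'm'. The stems whose second-to-last letter is 'm' (vevibemp → vevibmpovi, vuralumb → vuralmbovi) delete the last vowel and add -ovi.
So bofumg → bofmgovi.

bofmgovi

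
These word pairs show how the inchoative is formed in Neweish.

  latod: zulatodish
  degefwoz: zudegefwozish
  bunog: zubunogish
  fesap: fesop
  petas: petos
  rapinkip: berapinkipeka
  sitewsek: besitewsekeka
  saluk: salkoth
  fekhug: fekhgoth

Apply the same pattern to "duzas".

duzos

fesap and rapinkip both end in -p yet inflect differently (fesop, berapinkipeka), so the final letter is not what conditions the rule; the last vowel is.
"duzas" has last vowel 'a'. The stems whose last vowel is 'a' (fesap → fesop, petas → petos) change the last vowel to 'o'.
So duzas → duzos.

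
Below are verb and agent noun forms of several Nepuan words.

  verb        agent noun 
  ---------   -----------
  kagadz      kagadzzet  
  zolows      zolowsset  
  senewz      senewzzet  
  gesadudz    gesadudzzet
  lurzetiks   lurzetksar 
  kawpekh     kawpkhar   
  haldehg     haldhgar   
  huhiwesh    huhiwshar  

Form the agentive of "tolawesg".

tolawsgar

zolows and lurzetiks both end in -s yet inflect differently (zolowsset, lurzetksar), so the final letter is not what conditions the rule; the second-to-last letter is.
"tolawesg" has second-to-last letter 's'. The one such stem in the data (huhiwesh → huhiwshar) deletes the last vowel and adds -ar (as do lurzetiks, kawpekh), so the same rule applies.
The other pattern: stems whose second-to-last letter is 'd' or 'w' double the final consonant and add -et.
So tolawesg → tolawsgar.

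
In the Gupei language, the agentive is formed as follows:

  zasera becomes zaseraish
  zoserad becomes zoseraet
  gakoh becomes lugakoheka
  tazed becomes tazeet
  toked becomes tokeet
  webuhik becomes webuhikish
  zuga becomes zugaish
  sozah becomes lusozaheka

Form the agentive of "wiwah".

luwiwaheka

zoserad and sozah both have last vowel 'a' yet inflect differently (zoseraet, lusozaheka), so the last vowel is not what conditions the rule; the final letter is.
"wiwah" ends in -h. The stems ending in -h (sozah → lusozaheka, gakoh → lugakoheka) add lu- … -eka around the stem.
So wiwah → luwiwaheka.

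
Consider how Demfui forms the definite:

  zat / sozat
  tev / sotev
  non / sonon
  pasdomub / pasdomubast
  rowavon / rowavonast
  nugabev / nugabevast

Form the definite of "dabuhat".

dabuhatast

non and rowavon both end in -n yet inflect differently (sonon, rowavonast), so the final letter is not what conditions the rule; the number of vowels is.
"dabuhat" has 3 vowels. The stems with 3 vowels (pasdomub → pasdomubast, rowavon → rowavonast, nugabev → nugabevast) add -ast.
So dabuhat → dabuhatast.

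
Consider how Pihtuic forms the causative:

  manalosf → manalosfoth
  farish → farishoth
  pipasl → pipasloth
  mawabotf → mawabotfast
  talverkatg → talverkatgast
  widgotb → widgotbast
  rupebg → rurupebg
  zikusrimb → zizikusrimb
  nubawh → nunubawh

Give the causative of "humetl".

humetlast

manalosf and mawabotf both end in -f yet inflect differently (manalosfoth, mawabotfast), so the final letter is not what conditions the rule; the second-to-last letter is.
"humetl" has second-to-last letter 't'. The stems whose second-to-last letter is 't' (mawabotf → mawabotfast, talverkatg → talverkatgast, widgotb → widgotbast) add -ast.
The other patterns: stems whose second-to-last letter is 's' add -oth; stems whose second-to-last letter is 'b', 'm' or 'w' repeat the first consonant+vowel as a prefix.
So humetl → humetlast.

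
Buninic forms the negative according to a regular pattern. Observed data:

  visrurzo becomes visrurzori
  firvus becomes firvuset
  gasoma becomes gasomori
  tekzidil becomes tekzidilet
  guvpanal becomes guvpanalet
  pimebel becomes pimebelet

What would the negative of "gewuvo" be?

guvpanal and gasoma both have last vowel 'a' yet inflect differently (guvpanalet, gasomori), so the last vowel is not what conditions the rule; whether the stem ends in a vowel or a consonant is.
"gewuvo" ends in a vowel. The stems ending in a vowel (visrurzo → visrurzori, gasoma → gasomori) drop the final letter and add -ori.
So gewuvo → gewuvori.

gewuvori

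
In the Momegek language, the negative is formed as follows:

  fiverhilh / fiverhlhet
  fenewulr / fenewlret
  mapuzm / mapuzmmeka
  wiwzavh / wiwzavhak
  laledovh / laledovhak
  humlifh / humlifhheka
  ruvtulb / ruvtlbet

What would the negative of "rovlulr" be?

rovllret

"rovlulr" has second-to-last letter 'l'. The stems whose second-to-last letter is 'l' (ruvtulb → ruvtlbet, fenewulr → fenewlret, fiverhilh → fiverhlhet) delete the last vowel and add -et.
The other patterns: stems whose second-to-last letter is 'v' add -ak; stems whose second-to-last letter is 'f' or 'z' double the final consonant and add -eka.
So rovlulr → rovllret.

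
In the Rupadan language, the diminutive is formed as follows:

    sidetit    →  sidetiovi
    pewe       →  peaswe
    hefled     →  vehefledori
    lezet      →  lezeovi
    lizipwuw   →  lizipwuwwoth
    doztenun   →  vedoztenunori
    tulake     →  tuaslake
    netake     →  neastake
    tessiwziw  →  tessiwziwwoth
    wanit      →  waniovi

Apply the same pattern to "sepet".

sepeovi

lezet and tulake both have last vowel 'e' yet inflect differently (lezeovi, tuaslake), so the last vowel is not what conditions the rule; the final letter is.
"sepet" ends in -t. The stems ending in -t (wanit → waniovi, lezet → lezeovi, sidetit → sidetiovi) drop the final letter and add -ovi.
The other patterns: stems ending in -e insert -as- after the first vowel; stems ending in -w double the final consonant and add -oth; stems ending in -d or -n add ve- … -ori around the stem.
So sepet → sepeovi.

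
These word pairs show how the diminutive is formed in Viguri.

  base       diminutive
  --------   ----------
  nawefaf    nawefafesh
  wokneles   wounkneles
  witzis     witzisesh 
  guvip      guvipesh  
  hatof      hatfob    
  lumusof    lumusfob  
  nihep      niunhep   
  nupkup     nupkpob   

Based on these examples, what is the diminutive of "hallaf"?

"hallaf" has last vowel 'a'. The one such stem in the data (nawefaf → nawefafesh) adds -esh, so the same rule applies.
The other patterns: stems whose last vowel is 'o' or 'u' delete the last vowel and add -ob; stems whose last vowel is 'e' insert -un- after the first vowel.
So hallaf → hallafesh.

hallafesh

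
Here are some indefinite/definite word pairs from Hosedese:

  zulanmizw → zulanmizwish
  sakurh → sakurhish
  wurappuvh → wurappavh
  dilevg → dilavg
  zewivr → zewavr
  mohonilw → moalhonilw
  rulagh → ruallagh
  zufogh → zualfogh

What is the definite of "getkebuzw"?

sakurh and wurappuvh both end in -h yet inflect differently (sakurhish, wurappavh), so the final letter is not what conditions the rule; the second-to-last letter is.
"getkebuzw" has second-to-last letter 'z'. The one such stem in the data (zulanmizw → zulanmizwish) adds -ish, so the same rule applies.
So getkebuzw → getkebuzwish.

getkebuzwish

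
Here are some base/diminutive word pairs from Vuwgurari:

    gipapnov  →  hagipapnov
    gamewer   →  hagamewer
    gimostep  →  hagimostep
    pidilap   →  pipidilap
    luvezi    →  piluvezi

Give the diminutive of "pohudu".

gimostep and pidilap both end in -p yet inflect differently (hagimostep, pipidilap), so the final letter is not what conditions the rule; the first letter is.
"pohudu" begins with p-. The one such stem in the data (pidilap → pipidilap) adds the prefix pi-, so the same rule applies.
So pohudu → pipohudu.

pipohudu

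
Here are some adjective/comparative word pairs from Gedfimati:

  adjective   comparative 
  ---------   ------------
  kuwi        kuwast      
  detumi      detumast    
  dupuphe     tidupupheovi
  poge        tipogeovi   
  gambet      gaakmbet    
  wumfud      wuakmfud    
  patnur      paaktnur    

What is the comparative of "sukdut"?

"sukdut" ends in -t. The one such stem in the data (gambet → gaakmbet) inserts -ak- after the first vowel (as do wumfud, patnur), so the same rule applies.
The other patterns: stems ending in -i drop the final letter and add -ast; stems ending in -e add ti- … -ovi around the stem.
So sukdut → suakkdut.

suakkdut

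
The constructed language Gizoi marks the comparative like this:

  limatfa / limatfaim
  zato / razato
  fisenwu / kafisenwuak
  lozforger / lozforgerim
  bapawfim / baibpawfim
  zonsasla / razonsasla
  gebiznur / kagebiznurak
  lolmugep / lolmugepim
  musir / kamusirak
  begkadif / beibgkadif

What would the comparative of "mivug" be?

kamivugak

zonsasla and limatfa both end in -a yet inflect differently (razonsasla, limatfaim), so the final letter is not what conditions the rule; the first letter is.
"mivug" begins with m-. The one such stem in the data (musir → kamusirak) adds ka- … -ak around the stem, so the same rule applies.
The other patterns: stems beginning with z- add the prefix ra-; stems beginning with l- add -im; stems beginning with b- insert -ib- after the first vowel.
So mivug → kamivugak.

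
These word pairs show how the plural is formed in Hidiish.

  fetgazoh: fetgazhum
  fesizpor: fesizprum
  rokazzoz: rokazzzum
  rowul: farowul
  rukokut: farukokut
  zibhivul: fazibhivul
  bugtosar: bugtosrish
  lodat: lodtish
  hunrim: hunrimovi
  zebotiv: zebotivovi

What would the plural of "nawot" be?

nawtum

fesizpor and bugtosar both end in -r yet inflect differently (fesizprum, bugtosrish), so the final letter is not what conditions the rule; the last vowel is.
"nawot" has last vowel 'o'. The stems whose last vowel is 'o' (fetgazoh → fetgazhum, fesizpor → fesizprum, rokazzoz → rokazzzum) delete the last vowel and add -um.
The other patterns: stems whose last vowel is 'u' add the prefix fa-; stems whose last vowel is 'a' delete the last vowel and add -ish; stems whose last vowel is 'i' add -ovi.
So nawot → nawtum.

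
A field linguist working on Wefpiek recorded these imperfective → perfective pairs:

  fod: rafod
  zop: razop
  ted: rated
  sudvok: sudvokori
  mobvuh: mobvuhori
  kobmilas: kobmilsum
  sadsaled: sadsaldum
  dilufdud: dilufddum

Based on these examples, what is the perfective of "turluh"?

fod and sadsaled both end in -d yet inflect differently (rafod, sadsaldum), so the final letter is not what conditions the rule; the number of vowels is.
"turluh" has 2 vowels. The stems with 2 vowels (sudvok → sudvokori, mobvuh → mobvuhori) add -ori.
So turluh → turluhori.

turluhori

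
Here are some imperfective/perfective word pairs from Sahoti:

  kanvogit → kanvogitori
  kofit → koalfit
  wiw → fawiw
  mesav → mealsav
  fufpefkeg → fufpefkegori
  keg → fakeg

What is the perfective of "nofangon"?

nofangonori

"nofangon" has 3 vowels. The stems with 3 vowels (fufpefkeg → fufpefkegori, kanvogit → kanvogitori) add -ori.
The other patterns: stems with 1 vowel add the prefix fa-; stems with 2 vowels insert -al- after the first vowel.
So nofangon → nofangonori.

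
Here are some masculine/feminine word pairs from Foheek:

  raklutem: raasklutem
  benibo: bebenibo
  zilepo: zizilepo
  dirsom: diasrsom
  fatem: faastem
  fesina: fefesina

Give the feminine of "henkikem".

heasnkikem

dirsom and zilepo both have last vowel 'o' yet inflect differently (diasrsom, zizilepo), so the last vowel is not what conditions the rule; the final letter is.
"henkikem" ends in -m. The stems ending in -m (raklutem → raasklutem, fatem → faastem, dirsom → diasrsom) insert -as- after the first vowel.
So henkikem → heasnkikem.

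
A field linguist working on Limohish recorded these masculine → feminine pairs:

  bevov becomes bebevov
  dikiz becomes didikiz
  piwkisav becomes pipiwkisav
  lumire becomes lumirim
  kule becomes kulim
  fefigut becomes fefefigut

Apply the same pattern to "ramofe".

ramofim

lumire and fefigut both have 3 vowels yet inflect differently (lumirim, fefefigut), so the number of vowels is not what conditions the rule; whether the stem ends in a vowel or a consonant is.
"ramofe" ends in a vowel. The stems ending in a vowel (lumire → lumirim, kule → kulim) drop the final letter and add -im.
So ramofe → ramofim.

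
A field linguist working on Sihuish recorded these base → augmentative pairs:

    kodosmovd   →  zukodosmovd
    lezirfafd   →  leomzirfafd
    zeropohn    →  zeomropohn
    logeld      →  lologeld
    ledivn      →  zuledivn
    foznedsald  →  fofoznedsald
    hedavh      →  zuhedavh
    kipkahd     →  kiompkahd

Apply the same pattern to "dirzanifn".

kodosmovd and foznedsald both end in -d yet inflect differently (zukodosmovd, fofoznedsald), so the final letter is not what conditions the rule; the second-to-last letter is.
"dirzanifn" has second-to-last letter 'f'. The one such stem in the data (lezirfafd → leomzirfafd) inserts -om- after the first vowel (as do kipkahd, zeropohn), so the same rule applies.
The other patterns: stems whose second-to-last letter is 'v' add the prefix zu-; stems whose second-to-last letter is 'l' repeat the first consonant+vowel as a prefix.
So dirzanifn → diomrzanifn.

diomrzanifn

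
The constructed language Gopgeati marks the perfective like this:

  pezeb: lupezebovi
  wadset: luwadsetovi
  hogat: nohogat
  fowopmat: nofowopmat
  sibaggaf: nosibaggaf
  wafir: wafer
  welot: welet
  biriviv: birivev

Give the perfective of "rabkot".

rabket

"rabkot" has last vowel 'o'. The one such stem in the data (welot → welet) changes the last vowel to 'e' (as do wafir, biriviv), so the same rule applies.
So rabkot → rabket.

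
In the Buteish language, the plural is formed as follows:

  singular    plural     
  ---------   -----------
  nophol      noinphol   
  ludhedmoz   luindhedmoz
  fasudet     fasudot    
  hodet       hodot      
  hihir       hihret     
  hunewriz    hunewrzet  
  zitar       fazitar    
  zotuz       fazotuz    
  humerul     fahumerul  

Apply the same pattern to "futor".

fuintor

ludhedmoz and hunewriz both end in -z yet inflect differently (luindhedmoz, hunewrzet), so the final letter is not what conditions the rule; the last vowel is.
"futor" has last vowel 'o'. The stems whose last vowel is 'o' (nophol → noinphol, ludhedmoz → luindhedmoz) insert -in- after the first vowel.
So futor → fuintor.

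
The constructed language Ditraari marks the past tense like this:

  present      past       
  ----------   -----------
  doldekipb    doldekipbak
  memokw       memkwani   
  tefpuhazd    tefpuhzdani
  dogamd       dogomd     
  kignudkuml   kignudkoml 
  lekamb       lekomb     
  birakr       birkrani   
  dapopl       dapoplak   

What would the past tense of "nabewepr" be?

nabeweprak

lekamb and doldekipb both end in -b yet inflect differently (lekomb, doldekipbak), so the final letter is not what conditions the rule; the second-to-last letter is.
"nabewepr" has second-to-last letter 'p'. The stems whose second-to-last letter is 'p' (doldekipb → doldekipbak, dapopl → dapoplak) add -ak.
The other patterns: stems whose second-to-last letter is 'm' change the last vowel to 'o'; stems whose second-to-last letter is 'k' or 'z' delete the last vowel and add -ani.
So nabewepr → nabeweprak.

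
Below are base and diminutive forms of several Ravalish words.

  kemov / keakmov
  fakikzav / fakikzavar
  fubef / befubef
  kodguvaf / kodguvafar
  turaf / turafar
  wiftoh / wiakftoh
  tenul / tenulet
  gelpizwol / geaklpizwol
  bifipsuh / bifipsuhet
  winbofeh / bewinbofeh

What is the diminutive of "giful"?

"giful" has last vowel 'u'. The stems whose last vowel is 'u' (tenul → tenulet, bifipsuh → bifipsuhet) add -et.
So giful → gifulet.

gifulet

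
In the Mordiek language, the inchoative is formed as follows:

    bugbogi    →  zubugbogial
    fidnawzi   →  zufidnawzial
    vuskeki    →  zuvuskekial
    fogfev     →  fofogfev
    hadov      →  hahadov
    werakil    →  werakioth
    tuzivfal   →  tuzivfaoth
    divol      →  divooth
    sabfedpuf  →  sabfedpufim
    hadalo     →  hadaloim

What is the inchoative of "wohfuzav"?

bugbogi and werakil both have last vowel 'i' yet inflect differently (zubugbogial, werakioth), so the last vowel is not what conditions the rule; the final letter is.
"wohfuzav" ends in -v. The stems ending in -v (fogfev → fofogfev, hadov → hahadov) repeat the first consonant+vowel as a prefix.
So wohfuzav → wowohfuzav.

wowohfuzav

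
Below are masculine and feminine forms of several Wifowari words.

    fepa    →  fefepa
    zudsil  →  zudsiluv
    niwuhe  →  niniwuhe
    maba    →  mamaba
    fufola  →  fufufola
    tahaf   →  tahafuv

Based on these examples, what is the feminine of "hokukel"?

tahaf and maba both have last vowel 'a' yet inflect differently (tahafuv, mamaba), so the last vowel is not what conditions the rule; whether the stem ends in a vowel or a consonant is.
"hokukel" ends in a consonant. The stems ending in a consonant (zudsil → zudsiluv, tahaf → tahafuv) add -uv.
So hokukel → hokukeluv.

hokukeluv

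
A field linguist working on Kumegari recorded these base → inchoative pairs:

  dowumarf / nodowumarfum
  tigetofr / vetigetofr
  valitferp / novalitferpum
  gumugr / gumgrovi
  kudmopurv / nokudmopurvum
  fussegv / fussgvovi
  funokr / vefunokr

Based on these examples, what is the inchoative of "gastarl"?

"gastarl" has second-to-last letter 'r'. The stems whose second-to-last letter is 'r' (kudmopurv → nokudmopurvum, valitferp → novalitferpum, dowumarf → nodowumarfum) add no- … -um around the stem.
The other patterns: stems whose second-to-last letter is 'g' delete the last vowel and add -ovi; stems whose second-to-last letter is 'f' or 'k' add the prefix ve-.
So gastarl → nogastarlum.

nogastarlum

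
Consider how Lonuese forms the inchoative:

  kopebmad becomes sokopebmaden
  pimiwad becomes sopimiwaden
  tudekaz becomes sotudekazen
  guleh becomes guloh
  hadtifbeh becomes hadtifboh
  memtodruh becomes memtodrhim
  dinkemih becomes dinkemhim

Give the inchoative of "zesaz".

sozesazen

guleh and memtodruh both end in -h yet inflect differently (guloh, memtodrhim), so the final letter is not what conditions the rule; the last vowel is.
"zesaz" has last vowel 'a'. The stems whose last vowel is 'a' (kopebmad → sokopebmaden, pimiwad → sopimiwaden, tudekaz → sotudekazen) add so- … -en around the stem.
So zesaz → sozesazen.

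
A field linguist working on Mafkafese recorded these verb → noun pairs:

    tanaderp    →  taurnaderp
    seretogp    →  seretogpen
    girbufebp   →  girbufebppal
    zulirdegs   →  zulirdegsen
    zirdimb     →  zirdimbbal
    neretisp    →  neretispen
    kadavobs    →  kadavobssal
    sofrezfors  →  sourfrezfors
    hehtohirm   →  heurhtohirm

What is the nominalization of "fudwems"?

fudwemssal

"fudwems" has second-to-last letter 'm'. The one such stem in the data (zirdimb → zirdimbbal) doubles the final consonant and adds -al (as do girbufebp, kadavobs), so the same rule applies.
So fudwems → fudwemssal.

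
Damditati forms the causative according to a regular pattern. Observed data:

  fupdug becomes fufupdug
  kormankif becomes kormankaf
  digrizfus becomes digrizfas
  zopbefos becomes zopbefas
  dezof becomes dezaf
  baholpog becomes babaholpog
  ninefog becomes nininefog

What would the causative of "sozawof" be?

baholpog and dezof both have last vowel 'o' yet inflect differently (babaholpog, dezaf), so the last vowel is not what conditions the rule; the final letter is.
"sozawof" ends in -f. The stems ending in -f (kormankif → kormankaf, dezof → dezaf) change the last vowel to 'a'.
The other pattern: stems ending in -g repeat the first consonant+vowel as a prefix.
So sozawof → sozawaf.

sozawaf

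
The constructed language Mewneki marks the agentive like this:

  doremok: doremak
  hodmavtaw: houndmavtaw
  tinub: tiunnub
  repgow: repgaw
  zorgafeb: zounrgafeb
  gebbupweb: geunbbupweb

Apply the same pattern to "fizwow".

fizwaw

repgow and hodmavtaw both end in -w yet inflect differently (repgaw, houndmavtaw), so the final letter is not what conditions the rule; the last vowel is.
"fizwow" has last vowel 'o'. The stems whose last vowel is 'o' (repgow → repgaw, doremok → doremak) change the last vowel to 'a'.
The other pattern: stems whose last vowel is 'a', 'e' or 'u' insert -un- after the first vowel.
So fizwow → fizwaw.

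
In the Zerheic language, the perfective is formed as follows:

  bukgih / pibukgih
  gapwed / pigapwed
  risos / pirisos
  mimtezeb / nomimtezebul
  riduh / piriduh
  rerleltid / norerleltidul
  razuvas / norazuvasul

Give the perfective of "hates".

razuvas and risos both end in -s yet inflect differently (norazuvasul, pirisos), so the final letter is not what conditions the rule; the number of vowels is.
"hates" has 2 vowels. The stems with 2 vowels (risos → pirisos, gapwed → pigapwed, bukgih → pibukgih) add the prefix pi-.
The other pattern: stems with 3 vowels add no- … -ul around the stem.
So hates → pihates.

pihates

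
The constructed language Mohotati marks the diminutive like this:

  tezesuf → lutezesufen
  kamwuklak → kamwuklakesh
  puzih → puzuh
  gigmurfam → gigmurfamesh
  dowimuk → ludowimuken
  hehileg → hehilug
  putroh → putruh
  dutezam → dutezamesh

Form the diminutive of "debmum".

ludebmumen

kamwuklak and dowimuk both end in -k yet inflect differently (kamwuklakesh, ludowimuken), so the final letter is not what conditions the rule; the last vowel is.
"debmum" has last vowel 'u'. The stems whose last vowel is 'u' (tezesuf → lutezesufen, dowimuk → ludowimuken) add lu- … -en around the stem.
So debmum → ludebmumen.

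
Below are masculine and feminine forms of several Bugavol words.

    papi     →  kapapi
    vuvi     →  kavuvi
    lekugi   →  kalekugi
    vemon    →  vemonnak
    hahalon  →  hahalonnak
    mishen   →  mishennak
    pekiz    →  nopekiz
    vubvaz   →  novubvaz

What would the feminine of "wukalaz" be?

nowukalaz

papi and pekiz both have last vowel 'i' yet inflect differently (kapapi, nopekiz), so the last vowel is not what conditions the rule; the final letter is.
"wukalaz" ends in -z. The stems ending in -z (pekiz → nopekiz, vubvaz → novubvaz) add the prefix no-.
The other patterns: stems ending in -i add the prefix ka-; stems ending in -n double the final consonant and add -ak.
So wukalaz → nowukalaz.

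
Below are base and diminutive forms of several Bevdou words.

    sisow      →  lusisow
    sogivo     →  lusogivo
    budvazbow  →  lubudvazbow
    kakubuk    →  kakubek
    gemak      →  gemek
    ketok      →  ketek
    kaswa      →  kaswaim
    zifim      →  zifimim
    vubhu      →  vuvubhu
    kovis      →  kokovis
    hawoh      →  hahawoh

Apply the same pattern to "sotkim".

sisow and ketok both have last vowel 'o' yet inflect differently (lusisow, ketek), so the last vowel is not what conditions the rule; the final letter is.
"sotkim" ends in -m. The one such stem in the data (zifim → zifimim) adds -im, so the same rule applies.
So sotkim → sotkimim.

sotkimim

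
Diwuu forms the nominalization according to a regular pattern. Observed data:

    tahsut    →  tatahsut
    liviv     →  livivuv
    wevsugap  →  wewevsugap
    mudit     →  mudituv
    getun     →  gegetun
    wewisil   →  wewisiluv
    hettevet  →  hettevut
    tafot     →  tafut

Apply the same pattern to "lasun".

lalasun

mudit and hettevet both end in -t yet inflect differently (mudituv, hettevut), so the final letter is not what conditions the rule; the last vowel is.
"lasun" has last vowel 'u'. The stems whose last vowel is 'u' (getun → gegetun, tahsut → tatahsut) repeat the first consonant+vowel as a prefix.
So lasun → lalasun.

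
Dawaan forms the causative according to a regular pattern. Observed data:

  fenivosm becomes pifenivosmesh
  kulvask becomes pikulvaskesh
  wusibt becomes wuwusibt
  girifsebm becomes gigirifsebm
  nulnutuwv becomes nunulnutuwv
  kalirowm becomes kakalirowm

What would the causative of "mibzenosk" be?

fenivosm and girifsebm both end in -m yet inflect differently (pifenivosmesh, gigirifsebm), so the final letter is not what conditions the rule; the second-to-last letter is.
"mibzenosk" has second-to-last letter 's'. The stems whose second-to-last letter is 's' (fenivosm → pifenivosmesh, kulvask → pikulvaskesh) add pi- … -esh around the stem.
So mibzenosk → pimibzenoskesh.

pimibzenoskesh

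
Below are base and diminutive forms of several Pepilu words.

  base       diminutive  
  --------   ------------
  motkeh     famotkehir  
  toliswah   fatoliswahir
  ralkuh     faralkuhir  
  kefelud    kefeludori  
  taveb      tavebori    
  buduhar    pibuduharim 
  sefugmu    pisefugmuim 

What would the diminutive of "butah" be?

fabutahir

ralkuh and kefelud both have last vowel 'u' yet inflect differently (faralkuhir, kefeludori), so the last vowel is not what conditions the rule; the final letter is.
"butah" ends in -h. The stems ending in -h (motkeh → famotkehir, toliswah → fatoliswahir, ralkuh → faralkuhir) add fa- … -ir around the stem.
The other patterns: stems ending in -b or -d add -ori; stems ending in -r or -u add pi- … -im around the stem.
So butah → fabutahir.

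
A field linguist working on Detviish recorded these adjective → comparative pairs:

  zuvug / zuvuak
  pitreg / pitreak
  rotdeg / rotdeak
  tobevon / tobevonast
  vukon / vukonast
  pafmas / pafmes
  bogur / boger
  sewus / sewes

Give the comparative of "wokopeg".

wokopeak

zuvug and bogur both have last vowel 'u' yet inflect differently (zuvuak, boger), so the last vowel is not what conditions the rule; the final letter is.
"wokopeg" ends in -g. The stems ending in -g (zuvug → zuvuak, pitreg → pitreak, rotdeg → rotdeak) drop the final letter and add -ak.
So wokopeg → wokopeak.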